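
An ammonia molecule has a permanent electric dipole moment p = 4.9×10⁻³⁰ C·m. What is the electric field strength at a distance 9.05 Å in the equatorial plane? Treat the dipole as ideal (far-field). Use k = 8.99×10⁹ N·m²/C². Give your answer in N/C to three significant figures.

In the equatorial plane E = kp/r³.
E = (8.99×10⁹)(4.90×10⁻³⁰) / (9.05×10⁻¹⁰)³ = 5.943×10⁷ N/C.

E ≈ 5.94×10⁷ N/C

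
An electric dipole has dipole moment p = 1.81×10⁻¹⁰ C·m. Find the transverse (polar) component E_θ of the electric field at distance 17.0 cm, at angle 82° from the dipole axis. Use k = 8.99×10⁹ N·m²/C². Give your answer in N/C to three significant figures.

E_θ ≈ 328 N/C

For a dipole, E_θ = (kp sinθ)/r³.
kp/r³ = (8.99×10⁹)(1.81×10⁻¹⁰)/(0.170)³ = 331.2 N/C.
E_θ = 331.2·sin82° = 328.0 N/C.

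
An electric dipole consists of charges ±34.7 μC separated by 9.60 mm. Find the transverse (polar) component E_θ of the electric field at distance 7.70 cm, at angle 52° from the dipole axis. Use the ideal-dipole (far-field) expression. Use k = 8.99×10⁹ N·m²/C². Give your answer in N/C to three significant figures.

E_θ ≈ 5.17×10⁶ N/C

Dipole moment p = qd = (3.47×10⁻⁵ C)(0.00960 m) = 3.331×10⁻⁷ C·m.
For a dipole, E_θ = (kp sinθ)/r³.
kp/r³ = (8.99×10⁹)(3.331×10⁻⁷)/(0.0770)³ = 6.559×10⁶ N/C.
E_θ = 6.559×10⁶·sin52° = 5.169×10⁶ N/C.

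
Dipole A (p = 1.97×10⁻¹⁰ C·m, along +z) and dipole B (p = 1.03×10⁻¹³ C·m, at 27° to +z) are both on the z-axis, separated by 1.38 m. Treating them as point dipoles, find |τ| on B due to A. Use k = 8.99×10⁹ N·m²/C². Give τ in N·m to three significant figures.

The second dipole sits on the axis of the first, so the field there is axial: E₁ = 2kp₁/r³ along +z.
E₁ = 2(8.99×10⁹)(1.97×10⁻¹⁰)/(1.38)³ = 1.348 N/C.
Torque on the second dipole: τ = p₂ E₁ sinθ.
τ = (1.03×10⁻¹³)(1.348)·sin27° = 6.302×10⁻¹⁴ N·m.

τ ≈ 6.30×10⁻¹⁴ N·m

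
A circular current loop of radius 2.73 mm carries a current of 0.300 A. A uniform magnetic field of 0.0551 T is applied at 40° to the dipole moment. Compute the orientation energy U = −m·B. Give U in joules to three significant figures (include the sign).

U ≈ -2.96×10⁻⁷ J

Magnetic moment m = IA = Iπa² = (0.300)·π·(0.00273)² = 7.024×10⁻⁶ A·m².
U = −m·B = −mB cosθ.
U = −(7.024×10⁻⁶)(0.0551)·cos40° = -2.965×10⁻⁷ J.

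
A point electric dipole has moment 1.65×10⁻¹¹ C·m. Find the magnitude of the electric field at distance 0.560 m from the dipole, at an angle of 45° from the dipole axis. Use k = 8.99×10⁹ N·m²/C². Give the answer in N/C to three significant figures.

E ≈ 1.34 N/C

At angle θ the dipole field magnitude is E = (kp/r³)·√(1 + 3cos²θ).
kp/r³ = (8.99×10⁹)(1.65×10⁻¹¹) / (0.560)³ = 0.8447 N/C.
√(1 + 3cos²45°) = √(1 + 3·0.5000) = √2.5000 ≈ 1.5811.
E ≈ 0.8447 × 1.581 = 1.336 N/C.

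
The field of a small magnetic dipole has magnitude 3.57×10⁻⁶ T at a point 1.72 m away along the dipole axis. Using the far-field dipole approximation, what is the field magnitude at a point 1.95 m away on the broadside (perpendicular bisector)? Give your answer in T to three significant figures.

Dipole fields scale as 1/r³ in the far field.
The axial field is twice the equatorial field at the same r, so the geometry factor is 1/2.
B₂ = B₁ · (1/2) · (r₁/r₂)³ = 3.57×10⁻⁶ · 0.5 · (1.72/1.95)³.
(r₁/r₂)³ = (0.8821)³ = 0.6862.
B₂ ≈ 1.225×10⁻⁶ T.

B ≈ 1.22×10⁻⁶ T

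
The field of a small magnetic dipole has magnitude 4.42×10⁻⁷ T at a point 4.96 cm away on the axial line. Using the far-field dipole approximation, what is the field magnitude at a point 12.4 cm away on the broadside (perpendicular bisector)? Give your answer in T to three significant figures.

Dipole fields scale as 1/r³ in the far field.
The axial field is twice the equatorial field at the same r, so the geometry factor is 1/2.
B₂ = B₁ · (1/2) · (r₁/r₂)³ = 4.42×10⁻⁷ · 0.5 · (4.96/12.4)³.
(r₁/r₂)³ = (0.4)³ = 0.064.
B₂ ≈ 1.414×10⁻⁸ T.

B ≈ 1.41×10⁻⁸ T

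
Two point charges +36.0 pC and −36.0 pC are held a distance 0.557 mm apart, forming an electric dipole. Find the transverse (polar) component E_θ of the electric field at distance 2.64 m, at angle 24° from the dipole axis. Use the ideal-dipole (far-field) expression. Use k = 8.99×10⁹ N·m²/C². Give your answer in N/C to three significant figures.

E_θ ≈ 3.98×10⁻⁶ N/C

Dipole moment p = qd = (3.60×10⁻¹¹ C)(5.57×10⁻⁴ m) = 2.005×10⁻¹⁴ C·m.
For a dipole, E_θ = (kp sinθ)/r³.
kp/r³ = (8.99×10⁹)(2.005×10⁻¹⁴)/(2.64)³ = 9.796×10⁻⁶ N/C.
E_θ = 9.796×10⁻⁶·sin24° = 3.985×10⁻⁶ N/C.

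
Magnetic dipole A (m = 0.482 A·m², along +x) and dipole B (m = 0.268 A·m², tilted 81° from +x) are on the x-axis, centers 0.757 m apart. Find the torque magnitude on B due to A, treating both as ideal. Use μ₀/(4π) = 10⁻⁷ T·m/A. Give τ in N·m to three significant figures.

τ ≈ 5.88×10⁻⁸ N·m

Dipole B is on the axis of dipole A, so B₁ there is axial: B₁ = (μ₀/4π)·2m₁/r³ along +x.
B₁ = 2(10⁻⁷)(0.482)/(0.757)³ = 2.222×10⁻⁷ T.
τ = m₂ B₁ sinθ.
τ = (0.268)(2.222×10⁻⁷)·sin81° = 5.882×10⁻⁸ N·m.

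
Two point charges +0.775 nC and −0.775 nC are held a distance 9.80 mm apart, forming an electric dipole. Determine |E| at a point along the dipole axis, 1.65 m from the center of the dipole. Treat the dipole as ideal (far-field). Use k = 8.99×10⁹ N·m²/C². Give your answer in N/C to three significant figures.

Dipole moment p = qd = (7.75×10⁻¹⁰ C)(0.00980 m) = 7.595×10⁻¹² C·m.
On the dipole axis E = 2kp/r³.
E = 2·(8.99×10⁹)(7.595×10⁻¹²) / (1.65)³ = 0.03040 N/C.

E ≈ 0.0304 N/C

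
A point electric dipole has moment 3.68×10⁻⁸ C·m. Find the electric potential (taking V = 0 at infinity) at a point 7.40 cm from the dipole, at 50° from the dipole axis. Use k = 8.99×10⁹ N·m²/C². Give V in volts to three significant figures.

V ≈ 3.88×10⁴ V

The dipole potential is V = kp cosθ / r².
V = (8.99×10⁹)(3.68×10⁻⁸)·cos50° / (0.0740)² = 3.883×10⁴ V.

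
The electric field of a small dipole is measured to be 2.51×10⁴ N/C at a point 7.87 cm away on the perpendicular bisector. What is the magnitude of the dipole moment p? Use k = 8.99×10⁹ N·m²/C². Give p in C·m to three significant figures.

p ≈ 1.36×10⁻⁹ C·m

In the equatorial plane E = kp/r³, so p = Er³/(k).
p = (2.51×10⁴)·(0.0787)³ / (8.99×10⁹) = 1.361×10⁻⁹ C·m.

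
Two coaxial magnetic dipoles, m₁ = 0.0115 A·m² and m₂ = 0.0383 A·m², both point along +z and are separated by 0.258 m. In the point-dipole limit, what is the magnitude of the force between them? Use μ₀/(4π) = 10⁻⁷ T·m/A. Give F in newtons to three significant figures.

On-axis B of dipole 1: B = (μ₀/4π)·2m₁/r³. Force on dipole 2: F = m₂·dB/dr.
dB/dr = −(μ₀/4π)·6m₁/r⁴, so |F| = (μ₀/4π)·6m₁m₂/r⁴.
F = 6(10⁻⁷)(0.0115)(0.0383)/(0.258)⁴ = 5.964×10⁻⁸ N.

F ≈ 5.96×10⁻⁸ N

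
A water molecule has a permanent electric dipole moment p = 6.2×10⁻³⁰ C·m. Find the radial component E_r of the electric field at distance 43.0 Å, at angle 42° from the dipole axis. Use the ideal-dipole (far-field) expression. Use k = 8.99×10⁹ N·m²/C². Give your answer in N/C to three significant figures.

E_r ≈ 1.04×10⁶ N/C

For a dipole, E_r = (2kp cosθ)/r³.
kp/r³ = (8.99×10⁹)(6.20×10⁻³⁰)/(4.30×10⁻⁹)³ = 7.010×10⁵ N/C.
E_r = 2·7.010×10⁵·cos42° = 1.042×10⁶ N/C.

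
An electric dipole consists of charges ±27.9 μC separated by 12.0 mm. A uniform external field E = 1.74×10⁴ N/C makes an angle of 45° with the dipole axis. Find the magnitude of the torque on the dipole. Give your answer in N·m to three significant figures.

Dipole moment p = qd = (2.79×10⁻⁵ C)(0.0120 m) = 3.348×10⁻⁷ C·m.
Torque on an electric dipole: τ = pE sinθ.
τ = (3.348×10⁻⁷)(1.74×10⁴)·sin45° = 0.004119 N·m.

τ ≈ 0.00412 N·m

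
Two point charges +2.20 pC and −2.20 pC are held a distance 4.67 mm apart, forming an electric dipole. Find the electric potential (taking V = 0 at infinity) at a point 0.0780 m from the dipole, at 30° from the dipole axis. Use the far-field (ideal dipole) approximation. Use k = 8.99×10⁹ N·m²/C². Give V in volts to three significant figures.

V ≈ 0.0131 V

Dipole moment p = qd = (2.20×10⁻¹² C)(0.00467 m) = 1.027×10⁻¹⁴ C·m.
The dipole potential is V = kp cosθ / r².
V = (8.99×10⁹)(1.027×10⁻¹⁴)·cos30° / (0.0780)² = 0.01314 V.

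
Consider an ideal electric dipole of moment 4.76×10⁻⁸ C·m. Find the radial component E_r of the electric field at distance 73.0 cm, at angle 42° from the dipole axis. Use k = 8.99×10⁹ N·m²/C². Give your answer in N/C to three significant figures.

E_r ≈ 1630 N/C

For a dipole, E_r = (2kp cosθ)/r³.
kp/r³ = (8.99×10⁹)(4.76×10⁻⁸)/(0.730)³ = 1100 N/C.
E_r = 2·1100·cos42° = 1635 N/C.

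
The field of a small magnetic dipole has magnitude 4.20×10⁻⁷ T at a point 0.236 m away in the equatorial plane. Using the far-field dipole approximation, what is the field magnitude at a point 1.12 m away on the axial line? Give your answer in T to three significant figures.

B ≈ 7.86×10⁻⁹ T

Dipole fields scale as 1/r³ in the far field.
The axial field is twice the equatorial field at the same r, so the geometry factor is 2/1.
B₂ = B₁ · (2/1) · (r₁/r₂)³ = 4.20×10⁻⁷ · 2 · (0.236/1.12)³.
(r₁/r₂)³ = (0.2107)³ = 0.009356.
B₂ ≈ 7.859×10⁻⁹ T.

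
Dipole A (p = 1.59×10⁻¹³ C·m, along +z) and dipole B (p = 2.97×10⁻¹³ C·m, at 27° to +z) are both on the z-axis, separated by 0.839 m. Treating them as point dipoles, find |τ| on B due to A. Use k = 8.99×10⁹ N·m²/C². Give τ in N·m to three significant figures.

τ ≈ 6.53×10⁻¹⁶ N·m

The second dipole sits on the axis of the first, so the field there is axial: E₁ = 2kp₁/r³ along +z.
E₁ = 2(8.99×10⁹)(1.59×10⁻¹³)/(0.839)³ = 0.004841 N/C.
Torque on the second dipole: τ = p₂ E₁ sinθ.
τ = (2.97×10⁻¹³)(0.004841)·sin27° = 6.527×10⁻¹⁶ N·m.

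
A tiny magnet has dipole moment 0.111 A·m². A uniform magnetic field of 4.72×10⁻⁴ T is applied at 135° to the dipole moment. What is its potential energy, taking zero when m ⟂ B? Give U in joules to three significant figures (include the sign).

U ≈ 3.70×10⁻⁵ J

U = −m·B = −mB cosθ.
U = −(0.111)(4.72×10⁻⁴)·cos135° = 3.705×10⁻⁵ J.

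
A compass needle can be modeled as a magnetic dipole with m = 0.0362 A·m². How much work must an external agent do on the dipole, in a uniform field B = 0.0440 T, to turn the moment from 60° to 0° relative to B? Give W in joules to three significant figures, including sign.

W ≈ -7.96×10⁻⁴ J

W_ext = ΔU = −mB cosθ₂ + mB cosθ₁ = mB(cosθ₁ − cosθ₂).
W = (0.0362)(0.0440)·(cos60° − cos0°) = (0.001593)·(-0.5000) = -7.964×10⁻⁴ J.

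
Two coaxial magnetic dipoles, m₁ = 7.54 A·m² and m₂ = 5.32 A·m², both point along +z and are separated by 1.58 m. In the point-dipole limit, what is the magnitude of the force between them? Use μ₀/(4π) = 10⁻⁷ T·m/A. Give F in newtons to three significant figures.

F ≈ 3.86×10⁻⁶ N

On-axis B of dipole 1: B = (μ₀/4π)·2m₁/r³. Force on dipole 2: F = m₂·dB/dr.
dB/dr = −(μ₀/4π)·6m₁/r⁴, so |F| = (μ₀/4π)·6m₁m₂/r⁴.
F = 6(10⁻⁷)(7.54)(5.32)/(1.58)⁴ = 3.862×10⁻⁶ N.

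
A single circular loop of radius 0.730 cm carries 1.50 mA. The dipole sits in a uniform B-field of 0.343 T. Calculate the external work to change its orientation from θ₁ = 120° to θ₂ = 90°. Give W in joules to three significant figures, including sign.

W ≈ -4.31×10⁻⁸ J

Magnetic moment m = IA = Iπa² = (0.00150)·π·(0.00730)² = 2.511×10⁻⁷ A·m².
W_ext = ΔU = −mB cosθ₂ + mB cosθ₁ = mB(cosθ₁ − cosθ₂).
W = (2.511×10⁻⁷)(0.343)·(cos120° − cos90°) = (8.613×10⁻⁸)·(-0.5000) = -4.306×10⁻⁸ J.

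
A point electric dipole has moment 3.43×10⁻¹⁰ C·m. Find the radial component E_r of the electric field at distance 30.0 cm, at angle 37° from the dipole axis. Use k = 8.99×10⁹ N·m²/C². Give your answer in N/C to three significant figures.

E_r ≈ 182 N/C

For a dipole, E_r = (2kp cosθ)/r³.
kp/r³ = (8.99×10⁹)(3.43×10⁻¹⁰)/(0.300)³ = 114.2 N/C.
E_r = 2·114.2·cos37° = 182.4 N/C.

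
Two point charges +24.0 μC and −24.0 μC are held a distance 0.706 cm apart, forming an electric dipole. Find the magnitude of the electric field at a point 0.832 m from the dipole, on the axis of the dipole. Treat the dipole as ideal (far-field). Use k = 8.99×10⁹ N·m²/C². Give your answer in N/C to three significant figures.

Dipole moment p = qd = (2.40×10⁻⁵ C)(0.00706 m) = 1.694×10⁻⁷ C·m.
On the dipole axis E = 2kp/r³.
E = 2·(8.99×10⁹)(1.694×10⁻⁷) / (0.832)³ = 5289 N/C.

E ≈ 5290 N/C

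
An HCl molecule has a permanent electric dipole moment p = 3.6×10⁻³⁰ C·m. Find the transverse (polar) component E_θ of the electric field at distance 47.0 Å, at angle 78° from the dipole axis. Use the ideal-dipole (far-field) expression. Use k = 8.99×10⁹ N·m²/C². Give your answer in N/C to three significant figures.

For a dipole, E_θ = (kp sinθ)/r³.
kp/r³ = (8.99×10⁹)(3.60×10⁻³⁰)/(4.70×10⁻⁹)³ = 3.117×10⁵ N/C.
E_θ = 3.117×10⁵·sin78° = 3.049×10⁵ N/C.

E_θ ≈ 3.05×10⁵ N/C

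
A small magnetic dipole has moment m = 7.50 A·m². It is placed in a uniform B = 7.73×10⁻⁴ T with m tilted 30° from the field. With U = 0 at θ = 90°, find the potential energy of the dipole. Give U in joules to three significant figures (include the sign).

U = −m·B = −mB cosθ.
U = −(7.50)(7.73×10⁻⁴)·cos30° = -0.005021 J.

U ≈ -0.00502 J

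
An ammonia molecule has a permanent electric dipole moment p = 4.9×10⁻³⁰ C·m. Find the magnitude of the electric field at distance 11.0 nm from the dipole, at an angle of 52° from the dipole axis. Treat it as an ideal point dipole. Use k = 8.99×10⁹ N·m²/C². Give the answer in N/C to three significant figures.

E ≈ 4.84×10⁴ N/C

At angle θ the dipole field magnitude is E = (kp/r³)·√(1 + 3cos²θ).
kp/r³ = (8.99×10⁹)(4.90×10⁻³⁰) / (1.10×10⁻⁸)³ = 3.310×10⁴ N/C.
√(1 + 3cos²52°) = √(1 + 3·0.3790) = √2.1371 ≈ 1.4619.
E ≈ 3.310×10⁴ × 1.462 = 4.838×10⁴ N/C.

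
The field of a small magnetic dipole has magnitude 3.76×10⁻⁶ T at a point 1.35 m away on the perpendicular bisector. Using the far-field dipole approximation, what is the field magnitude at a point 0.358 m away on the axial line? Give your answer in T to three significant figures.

B ≈ 4.03×10⁻⁴ T

Dipole fields scale as 1/r³ in the far field.
The axial field is twice the equatorial field at the same r, so the geometry factor is 2/1.
B₂ = B₁ · (2/1) · (r₁/r₂)³ = 3.76×10⁻⁶ · 2 · (1.35/0.358)³.
(r₁/r₂)³ = (3.771)³ = 53.62.
B₂ ≈ 4.032×10⁻⁴ T.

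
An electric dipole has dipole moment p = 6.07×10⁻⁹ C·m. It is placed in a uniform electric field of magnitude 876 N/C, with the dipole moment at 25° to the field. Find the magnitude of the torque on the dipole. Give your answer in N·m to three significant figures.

Torque on an electric dipole: τ = pE sinθ.
τ = (6.07×10⁻⁹)(876)·sin25° = 2.247×10⁻⁶ N·m.

τ ≈ 2.25×10⁻⁶ N·m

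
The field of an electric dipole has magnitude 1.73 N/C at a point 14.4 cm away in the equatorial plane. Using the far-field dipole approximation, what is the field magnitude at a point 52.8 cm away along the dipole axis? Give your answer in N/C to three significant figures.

Dipole fields scale as 1/r³ in the far field.
The axial field is twice the equatorial field at the same r, so the geometry factor is 2/1.
E₂ = E₁ · (2/1) · (r₁/r₂)³ = 1.73 · 2 · (14.4/52.8)³.
(r₁/r₂)³ = (0.2727)³ = 0.02029.
E₂ ≈ 0.07019 N/C.

E ≈ 0.0702 N/C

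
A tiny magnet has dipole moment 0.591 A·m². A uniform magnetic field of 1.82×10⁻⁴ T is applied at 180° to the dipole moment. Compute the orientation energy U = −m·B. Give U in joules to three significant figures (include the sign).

U ≈ 1.08×10⁻⁴ J

U = −m·B = −mB cosθ.
U = −(0.591)(1.82×10⁻⁴)·cos180° = 1.076×10⁻⁴ J.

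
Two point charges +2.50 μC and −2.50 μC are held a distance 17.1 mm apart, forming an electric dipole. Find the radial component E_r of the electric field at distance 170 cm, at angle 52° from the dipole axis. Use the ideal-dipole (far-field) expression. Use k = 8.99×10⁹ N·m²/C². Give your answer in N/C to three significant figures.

Dipole moment p = qd = (2.50×10⁻⁶ C)(0.0171 m) = 4.275×10⁻⁸ C·m.
For a dipole, E_r = (2kp cosθ)/r³.
kp/r³ = (8.99×10⁹)(4.275×10⁻⁸)/(1.70)³ = 78.23 N/C.
E_r = 2·78.23·cos52° = 96.32 N/C.

E_r ≈ 96.3 N/C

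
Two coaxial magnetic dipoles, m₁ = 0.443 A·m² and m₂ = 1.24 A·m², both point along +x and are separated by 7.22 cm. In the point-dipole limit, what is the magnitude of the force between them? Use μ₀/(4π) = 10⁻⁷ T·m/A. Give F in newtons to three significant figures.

On-axis B of dipole 1: B = (μ₀/4π)·2m₁/r³. Force on dipole 2: F = m₂·dB/dr.
dB/dr = −(μ₀/4π)·6m₁/r⁴, so |F| = (μ₀/4π)·6m₁m₂/r⁴.
F = 6(10⁻⁷)(0.443)(1.24)/(0.0722)⁴ = 0.01213 N.

F ≈ 0.0121 N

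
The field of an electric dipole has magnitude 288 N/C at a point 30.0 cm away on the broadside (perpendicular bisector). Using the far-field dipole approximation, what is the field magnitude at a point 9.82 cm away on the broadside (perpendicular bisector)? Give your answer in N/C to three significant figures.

E ≈ 8210 N/C

Dipole fields scale as 1/r³ in the far field; the geometry is the same at both points.
E₂ = E₁ · (r₁/r₂)³ = 288 · (30.0/9.82)³.
(r₁/r₂)³ = (3.055)³ = 28.51.
E₂ ≈ 8211 N/C.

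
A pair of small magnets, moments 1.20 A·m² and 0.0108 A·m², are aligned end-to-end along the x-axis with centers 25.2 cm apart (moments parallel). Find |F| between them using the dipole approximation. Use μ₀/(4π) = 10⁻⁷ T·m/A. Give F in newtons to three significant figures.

On-axis B of dipole 1: B = (μ₀/4π)·2m₁/r³. Force on dipole 2: F = m₂·dB/dr.
dB/dr = −(μ₀/4π)·6m₁/r⁴, so |F| = (μ₀/4π)·6m₁m₂/r⁴.
F = 6(10⁻⁷)(1.20)(0.0108)/(0.252)⁴ = 1.928×10⁻⁶ N.

F ≈ 1.93×10⁻⁶ N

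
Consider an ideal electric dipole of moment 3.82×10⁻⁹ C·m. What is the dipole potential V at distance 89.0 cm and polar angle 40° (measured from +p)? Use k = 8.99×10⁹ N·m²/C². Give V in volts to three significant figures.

The dipole potential is V = kp cosθ / r².
V = (8.99×10⁹)(3.82×10⁻⁹)·cos40° / (0.890)² = 33.21 V.

V ≈ 33.2 V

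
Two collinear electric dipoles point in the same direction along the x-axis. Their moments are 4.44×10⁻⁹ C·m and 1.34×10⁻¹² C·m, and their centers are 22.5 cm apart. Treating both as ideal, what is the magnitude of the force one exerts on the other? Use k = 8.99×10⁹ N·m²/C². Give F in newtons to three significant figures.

F ≈ 1.25×10⁻⁷ N

On-axis field of dipole 1 at distance r: E = 2kp₁/r³. Force on dipole 2 is F = p₂·dE/dr (gradient along axis).
dE/dr = −6kp₁/r⁴, so |F| = 6kp₁p₂/r⁴ (attractive for aligned moments).
F = 6(8.99×10⁹)(4.44×10⁻⁹)(1.34×10⁻¹²)/(0.225)⁴ = 1.252×10⁻⁷ N.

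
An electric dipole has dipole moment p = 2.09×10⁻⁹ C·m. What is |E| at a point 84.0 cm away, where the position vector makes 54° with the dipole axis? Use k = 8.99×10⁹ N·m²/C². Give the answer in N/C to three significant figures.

At angle θ the dipole field magnitude is E = (kp/r³)·√(1 + 3cos²θ).
kp/r³ = (8.99×10⁹)(2.09×10⁻⁹) / (0.840)³ = 31.70 N/C.
√(1 + 3cos²54°) = √(1 + 3·0.3455) = √2.0365 ≈ 1.4271.
E ≈ 31.70 × 1.427 = 45.24 N/C.

E ≈ 45.2 N/C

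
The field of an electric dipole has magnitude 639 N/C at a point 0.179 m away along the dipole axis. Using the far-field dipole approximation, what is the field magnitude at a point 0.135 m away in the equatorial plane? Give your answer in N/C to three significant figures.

E ≈ 745 N/C

Dipole fields scale as 1/r³ in the far field.
The axial field is twice the equatorial field at the same r, so the geometry factor is 1/2.
E₂ = E₁ · (1/2) · (r₁/r₂)³ = 639 · 0.5 · (0.179/0.135)³.
(r₁/r₂)³ = (1.326)³ = 2.331.
E₂ ≈ 744.8 N/C.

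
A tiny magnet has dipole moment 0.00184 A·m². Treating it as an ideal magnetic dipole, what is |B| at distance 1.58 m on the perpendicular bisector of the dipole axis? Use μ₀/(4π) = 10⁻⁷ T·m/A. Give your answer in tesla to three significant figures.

In the equatorial plane B = (μ₀/4π)·m/r³ (half the axial value).
B = (10⁻⁷)·(0.00184) / (1.58)³ = 4.665×10⁻¹¹ T.

B ≈ 4.66×10⁻¹¹ T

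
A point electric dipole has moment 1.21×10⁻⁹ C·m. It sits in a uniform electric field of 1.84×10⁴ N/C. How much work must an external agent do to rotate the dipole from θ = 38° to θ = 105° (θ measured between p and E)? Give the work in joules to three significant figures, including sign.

W_ext = ΔU = U(θ₂) − U(θ₁) = −pE cosθ₂ − (−pE cosθ₁) = pE(cosθ₁ − cosθ₂).
W = (1.21×10⁻⁹)(1.84×10⁴)·(cos38° − cos105°) = (2.226×10⁻⁵)·(+1.0468) = 2.331×10⁻⁵ J.

W ≈ 2.33×10⁻⁵ J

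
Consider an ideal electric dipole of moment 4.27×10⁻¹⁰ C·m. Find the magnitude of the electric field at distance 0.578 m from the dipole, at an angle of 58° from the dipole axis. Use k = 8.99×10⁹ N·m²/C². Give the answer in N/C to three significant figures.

E ≈ 27.0 N/C

At angle θ the dipole field magnitude is E = (kp/r³)·√(1 + 3cos²θ).
kp/r³ = (8.99×10⁹)(4.27×10⁻¹⁰) / (0.578)³ = 19.88 N/C.
√(1 + 3cos²58°) = √(1 + 3·0.2808) = √1.8424 ≈ 1.3574.
E ≈ 19.88 × 1.357 = 26.98 N/C.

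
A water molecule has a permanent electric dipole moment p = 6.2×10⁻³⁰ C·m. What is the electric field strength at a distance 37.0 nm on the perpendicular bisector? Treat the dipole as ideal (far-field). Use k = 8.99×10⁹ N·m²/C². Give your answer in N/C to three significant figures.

E ≈ 1100 N/C

On the perpendicular bisector E = kp/r³ (half the axial value at the same distance).
E = (8.99×10⁹)(6.20×10⁻³⁰) / (3.70×10⁻⁸)³ = 1100 N/C.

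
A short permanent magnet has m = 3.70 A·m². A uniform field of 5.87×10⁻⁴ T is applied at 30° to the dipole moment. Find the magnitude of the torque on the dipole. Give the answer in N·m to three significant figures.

Torque on a magnetic dipole: τ = mB sinθ.
τ = (3.70)(5.87×10⁻⁴)·sin30° = 0.001086 N·m.

τ ≈ 0.00109 N·m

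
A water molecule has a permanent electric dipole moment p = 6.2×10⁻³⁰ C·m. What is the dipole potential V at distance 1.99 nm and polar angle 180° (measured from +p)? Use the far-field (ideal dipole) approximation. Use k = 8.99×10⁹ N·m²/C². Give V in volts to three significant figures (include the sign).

V ≈ -0.0141 V

The dipole potential is V = kp cosθ / r².
V = (8.99×10⁹)(6.20×10⁻³⁰)·cos180° / (1.99×10⁻⁹)² = -0.01407 V.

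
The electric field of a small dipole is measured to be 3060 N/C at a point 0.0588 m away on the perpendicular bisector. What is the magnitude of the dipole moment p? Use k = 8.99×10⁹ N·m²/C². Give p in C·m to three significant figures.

In the equatorial plane E = kp/r³, so p = Er³/(k).
p = (3060)·(0.0588)³ / (8.99×10⁹) = 6.920×10⁻¹¹ C·m.

p ≈ 6.92×10⁻¹¹ C·m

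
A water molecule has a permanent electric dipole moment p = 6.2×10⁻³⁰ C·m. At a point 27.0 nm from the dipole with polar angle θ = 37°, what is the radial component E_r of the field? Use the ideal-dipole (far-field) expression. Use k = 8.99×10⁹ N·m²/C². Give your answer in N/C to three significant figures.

E_r ≈ 4520 N/C

For a dipole, E_r = (2kp cosθ)/r³.
kp/r³ = (8.99×10⁹)(6.20×10⁻³⁰)/(2.70×10⁻⁸)³ = 2832 N/C.
E_r = 2·2832·cos37° = 4523 N/C.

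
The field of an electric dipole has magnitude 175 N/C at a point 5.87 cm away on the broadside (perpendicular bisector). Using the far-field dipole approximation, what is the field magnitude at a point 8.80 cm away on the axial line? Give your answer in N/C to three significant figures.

Dipole fields scale as 1/r³ in the far field.
The axial field is twice the equatorial field at the same r, so the geometry factor is 2/1.
E₂ = E₁ · (2/1) · (r₁/r₂)³ = 175 · 2 · (5.87/8.80)³.
(r₁/r₂)³ = (0.667)³ = 0.2968.
E₂ ≈ 103.9 N/C.

E ≈ 104 N/C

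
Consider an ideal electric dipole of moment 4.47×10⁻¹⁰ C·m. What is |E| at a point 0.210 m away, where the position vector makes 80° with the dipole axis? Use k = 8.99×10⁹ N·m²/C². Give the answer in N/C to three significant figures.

At angle θ the dipole field magnitude is E = (kp/r³)·√(1 + 3cos²θ).
kp/r³ = (8.99×10⁹)(4.47×10⁻¹⁰) / (0.210)³ = 433.9 N/C.
√(1 + 3cos²80°) = √(1 + 3·0.0302) = √1.0905 ≈ 1.0443.
E ≈ 433.9 × 1.044 = 453.1 N/C.

E ≈ 453 N/C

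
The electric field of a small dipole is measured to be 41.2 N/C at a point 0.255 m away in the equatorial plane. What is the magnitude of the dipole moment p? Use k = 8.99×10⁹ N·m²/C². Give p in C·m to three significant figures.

In the equatorial plane E = kp/r³, so p = Er³/(k).
p = (41.2)·(0.255)³ / (8.99×10⁹) = 7.599×10⁻¹¹ C·m.

p ≈ 7.60×10⁻¹¹ C·m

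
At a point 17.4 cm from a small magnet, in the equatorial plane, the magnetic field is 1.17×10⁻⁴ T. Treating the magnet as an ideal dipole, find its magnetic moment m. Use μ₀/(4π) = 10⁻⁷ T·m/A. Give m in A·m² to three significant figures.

m ≈ 6.16 A·m²

In the equatorial plane B = (μ₀/4π)·m/r³, so m = Br³·4π/(μ₀).
m = (1.17×10⁻⁴)·(0.174)³ / (10⁻⁷) = 6.164 A·m².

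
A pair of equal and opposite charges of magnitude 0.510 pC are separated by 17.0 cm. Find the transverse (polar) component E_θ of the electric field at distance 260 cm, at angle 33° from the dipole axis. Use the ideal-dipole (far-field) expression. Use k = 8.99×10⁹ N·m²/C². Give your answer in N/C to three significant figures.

E_θ ≈ 2.42×10⁻⁵ N/C

Dipole moment p = qd = (5.10×10⁻¹³ C)(0.170 m) = 8.67×10⁻¹⁴ C·m.
For a dipole, E_θ = (kp sinθ)/r³.
kp/r³ = (8.99×10⁹)(8.67×10⁻¹⁴)/(2.60)³ = 4.435×10⁻⁵ N/C.
E_θ = 4.435×10⁻⁵·sin33° = 2.415×10⁻⁵ N/C.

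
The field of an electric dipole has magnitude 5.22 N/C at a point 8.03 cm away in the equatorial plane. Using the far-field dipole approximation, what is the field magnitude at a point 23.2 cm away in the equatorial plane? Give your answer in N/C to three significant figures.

E ≈ 0.216 N/C

Dipole fields scale as 1/r³ in the far field; the geometry is the same at both points.
E₂ = E₁ · (r₁/r₂)³ = 5.22 · (8.03/23.2)³.
(r₁/r₂)³ = (0.3461)³ = 0.04147.
E₂ ≈ 0.2164 N/C.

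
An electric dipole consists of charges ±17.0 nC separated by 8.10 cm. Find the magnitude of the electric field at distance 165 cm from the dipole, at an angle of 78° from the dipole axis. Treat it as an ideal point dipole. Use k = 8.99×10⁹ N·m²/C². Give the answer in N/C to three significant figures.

E ≈ 2.93 N/C

Dipole moment p = qd = (1.70×10⁻⁸ C)(0.0810 m) = 1.377×10⁻⁹ C·m.
At angle θ the dipole field magnitude is E = (kp/r³)·√(1 + 3cos²θ).
kp/r³ = (8.99×10⁹)(1.377×10⁻⁹) / (1.65)³ = 2.756 N/C.
√(1 + 3cos²78°) = √(1 + 3·0.0432) = √1.1297 ≈ 1.0629.
E ≈ 2.756 × 1.063 = 2.929 N/C.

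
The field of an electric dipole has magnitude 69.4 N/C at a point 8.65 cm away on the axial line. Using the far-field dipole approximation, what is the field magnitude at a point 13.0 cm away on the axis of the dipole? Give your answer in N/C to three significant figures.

E ≈ 20.4 N/C

Dipole fields scale as 1/r³ in the far field; the geometry is the same at both points.
E₂ = E₁ · (r₁/r₂)³ = 69.4 · (8.65/13.0)³.
(r₁/r₂)³ = (0.6654)³ = 0.2946.
E₂ ≈ 20.44 N/C.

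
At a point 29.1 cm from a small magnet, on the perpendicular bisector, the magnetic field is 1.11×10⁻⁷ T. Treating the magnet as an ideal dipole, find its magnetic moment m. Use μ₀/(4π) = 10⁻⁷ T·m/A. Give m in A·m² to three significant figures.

m ≈ 0.0274 A·m²

In the equatorial plane B = (μ₀/4π)·m/r³, so m = Br³·4π/(μ₀).
m = (1.11×10⁻⁷)·(0.291)³ / (10⁻⁷) = 0.02735 A·m².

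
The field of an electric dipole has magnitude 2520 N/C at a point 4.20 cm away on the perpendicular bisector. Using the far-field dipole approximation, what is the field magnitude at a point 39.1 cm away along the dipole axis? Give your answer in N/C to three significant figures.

E ≈ 6.25 N/C

Dipole fields scale as 1/r³ in the far field.
The axial field is twice the equatorial field at the same r, so the geometry factor is 2/1.
E₂ = E₁ · (2/1) · (r₁/r₂)³ = 2520 · 2 · (4.20/39.1)³.
(r₁/r₂)³ = (0.1074)³ = 0.001239.
E₂ ≈ 6.247 N/C.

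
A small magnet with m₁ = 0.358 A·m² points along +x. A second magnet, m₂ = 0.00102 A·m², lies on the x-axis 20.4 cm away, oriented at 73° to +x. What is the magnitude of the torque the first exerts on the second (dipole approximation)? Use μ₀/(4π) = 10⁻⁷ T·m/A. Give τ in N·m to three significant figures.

Dipole B is on the axis of dipole A, so B₁ there is axial: B₁ = (μ₀/4π)·2m₁/r³ along +x.
B₁ = 2(10⁻⁷)(0.358)/(0.204)³ = 8.434×10⁻⁶ T.
τ = m₂ B₁ sinθ.
τ = (0.00102)(8.434×10⁻⁶)·sin73° = 8.227×10⁻⁹ N·m.

τ ≈ 8.23×10⁻⁹ N·m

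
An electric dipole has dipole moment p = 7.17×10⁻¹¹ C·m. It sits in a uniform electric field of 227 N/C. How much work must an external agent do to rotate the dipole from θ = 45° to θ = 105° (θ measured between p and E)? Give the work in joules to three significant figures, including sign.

W_ext = ΔU = U(θ₂) − U(θ₁) = −pE cosθ₂ − (−pE cosθ₁) = pE(cosθ₁ − cosθ₂).
W = (7.17×10⁻¹¹)(227)·(cos45° − cos105°) = (1.628×10⁻⁸)·(+0.9659) = 1.572×10⁻⁸ J.

W ≈ 1.57×10⁻⁸ J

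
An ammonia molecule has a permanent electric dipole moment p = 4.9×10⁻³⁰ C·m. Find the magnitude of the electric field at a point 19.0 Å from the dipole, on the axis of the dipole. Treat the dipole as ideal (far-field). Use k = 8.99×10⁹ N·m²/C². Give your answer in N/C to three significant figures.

On the dipole axis E = 2kp/r³.
E = 2·(8.99×10⁹)(4.90×10⁻³⁰) / (1.90×10⁻⁹)³ = 1.284×10⁷ N/C.

E ≈ 1.28×10⁷ N/C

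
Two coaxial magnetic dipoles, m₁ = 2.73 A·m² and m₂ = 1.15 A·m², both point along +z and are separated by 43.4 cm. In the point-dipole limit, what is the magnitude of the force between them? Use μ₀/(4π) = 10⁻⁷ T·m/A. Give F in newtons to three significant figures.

F ≈ 5.31×10⁻⁵ N

On-axis B of dipole 1: B = (μ₀/4π)·2m₁/r³. Force on dipole 2: F = m₂·dB/dr.
dB/dr = −(μ₀/4π)·6m₁/r⁴, so |F| = (μ₀/4π)·6m₁m₂/r⁴.
F = 6(10⁻⁷)(2.73)(1.15)/(0.434)⁴ = 5.309×10⁻⁵ N.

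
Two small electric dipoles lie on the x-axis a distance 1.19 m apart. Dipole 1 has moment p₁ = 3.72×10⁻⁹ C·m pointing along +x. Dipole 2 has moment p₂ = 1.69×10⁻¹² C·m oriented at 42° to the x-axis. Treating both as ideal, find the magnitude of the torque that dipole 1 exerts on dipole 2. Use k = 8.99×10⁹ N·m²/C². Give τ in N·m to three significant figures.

τ ≈ 4.49×10⁻¹¹ N·m

The second dipole sits on the axis of the first, so the field there is axial: E₁ = 2kp₁/r³ along +x.
E₁ = 2(8.99×10⁹)(3.72×10⁻⁹)/(1.19)³ = 39.69 N/C.
Torque on the second dipole: τ = p₂ E₁ sinθ.
τ = (1.69×10⁻¹²)(39.69)·sin42° = 4.488×10⁻¹¹ N·m.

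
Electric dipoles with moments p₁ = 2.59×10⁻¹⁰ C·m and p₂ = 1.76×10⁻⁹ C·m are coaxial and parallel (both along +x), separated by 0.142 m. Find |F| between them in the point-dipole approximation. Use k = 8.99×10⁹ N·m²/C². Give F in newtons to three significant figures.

On-axis field of dipole 1 at distance r: E = 2kp₁/r³. Force on dipole 2 is F = p₂·dE/dr (gradient along axis).
dE/dr = −6kp₁/r⁴, so |F| = 6kp₁p₂/r⁴ (attractive for aligned moments).
F = 6(8.99×10⁹)(2.59×10⁻¹⁰)(1.76×10⁻⁹)/(0.142)⁴ = 6.047×10⁻⁵ N.

F ≈ 6.05×10⁻⁵ N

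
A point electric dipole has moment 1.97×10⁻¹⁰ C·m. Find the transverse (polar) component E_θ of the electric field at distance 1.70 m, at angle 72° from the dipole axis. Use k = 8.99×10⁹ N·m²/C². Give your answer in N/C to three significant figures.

E_θ ≈ 0.343 N/C

For a dipole, E_θ = (kp sinθ)/r³.
kp/r³ = (8.99×10⁹)(1.97×10⁻¹⁰)/(1.70)³ = 0.3605 N/C.
E_θ = 0.3605·sin72° = 0.3428 N/C.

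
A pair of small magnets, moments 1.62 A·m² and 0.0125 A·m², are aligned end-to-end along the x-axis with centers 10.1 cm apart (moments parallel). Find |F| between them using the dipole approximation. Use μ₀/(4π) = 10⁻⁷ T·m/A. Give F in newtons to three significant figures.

On-axis B of dipole 1: B = (μ₀/4π)·2m₁/r³. Force on dipole 2: F = m₂·dB/dr.
dB/dr = −(μ₀/4π)·6m₁/r⁴, so |F| = (μ₀/4π)·6m₁m₂/r⁴.
F = 6(10⁻⁷)(1.62)(0.0125)/(0.101)⁴ = 1.168×10⁻⁴ N.

F ≈ 1.17×10⁻⁴ N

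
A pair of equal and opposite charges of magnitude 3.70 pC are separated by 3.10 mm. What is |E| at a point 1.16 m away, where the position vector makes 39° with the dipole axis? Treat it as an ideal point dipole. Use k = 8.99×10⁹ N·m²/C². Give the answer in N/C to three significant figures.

E ≈ 1.11×10⁻⁴ N/C

Dipole moment p = qd = (3.70×10⁻¹² C)(0.00310 m) = 1.147×10⁻¹⁴ C·m.
At angle θ the dipole field magnitude is E = (kp/r³)·√(1 + 3cos²θ).
kp/r³ = (8.99×10⁹)(1.147×10⁻¹⁴) / (1.16)³ = 6.606×10⁻⁵ N/C.
√(1 + 3cos²39°) = √(1 + 3·0.6040) = √2.8119 ≈ 1.6769.
E ≈ 6.606×10⁻⁵ × 1.677 = 1.108×10⁻⁴ N/C.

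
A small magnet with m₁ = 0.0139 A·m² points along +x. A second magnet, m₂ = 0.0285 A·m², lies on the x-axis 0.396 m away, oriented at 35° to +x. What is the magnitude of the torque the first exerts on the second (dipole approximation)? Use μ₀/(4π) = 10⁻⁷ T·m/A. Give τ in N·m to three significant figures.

Dipole B is on the axis of dipole A, so B₁ there is axial: B₁ = (μ₀/4π)·2m₁/r³ along +x.
B₁ = 2(10⁻⁷)(0.0139)/(0.396)³ = 4.477×10⁻⁸ T.
τ = m₂ B₁ sinθ.
τ = (0.0285)(4.477×10⁻⁸)·sin35° = 7.318×10⁻¹⁰ N·m.

τ ≈ 7.32×10⁻¹⁰ N·m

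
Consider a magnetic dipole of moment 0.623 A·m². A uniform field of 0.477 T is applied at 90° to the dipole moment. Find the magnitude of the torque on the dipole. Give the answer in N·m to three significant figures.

τ ≈ 0.297 N·m

Torque on a magnetic dipole: τ = mB sinθ.
τ = (0.623)(0.477)·sin90° = 0.2972 N·m.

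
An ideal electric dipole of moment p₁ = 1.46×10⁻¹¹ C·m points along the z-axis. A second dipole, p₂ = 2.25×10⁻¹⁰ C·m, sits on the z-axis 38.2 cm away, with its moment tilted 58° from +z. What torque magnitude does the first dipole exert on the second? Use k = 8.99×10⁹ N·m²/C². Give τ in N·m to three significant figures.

τ ≈ 8.99×10⁻¹⁰ N·m

The second dipole sits on the axis of the first, so the field there is axial: E₁ = 2kp₁/r³ along +z.
E₁ = 2(8.99×10⁹)(1.46×10⁻¹¹)/(0.382)³ = 4.709 N/C.
Torque on the second dipole: τ = p₂ E₁ sinθ.
τ = (2.25×10⁻¹⁰)(4.709)·sin58° = 8.986×10⁻¹⁰ N·m.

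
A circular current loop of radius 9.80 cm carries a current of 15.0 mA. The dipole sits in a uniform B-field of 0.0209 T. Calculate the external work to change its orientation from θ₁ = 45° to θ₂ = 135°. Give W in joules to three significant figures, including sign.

Magnetic moment m = IA = Iπa² = (0.0150)·π·(0.0980)² = 4.526×10⁻⁴ A·m².
W_ext = ΔU = −mB cosθ₂ + mB cosθ₁ = mB(cosθ₁ − cosθ₂).
W = (4.526×10⁻⁴)(0.0209)·(cos45° − cos135°) = (9.459×10⁻⁶)·(+1.4142) = 1.338×10⁻⁵ J.

W ≈ 1.34×10⁻⁵ J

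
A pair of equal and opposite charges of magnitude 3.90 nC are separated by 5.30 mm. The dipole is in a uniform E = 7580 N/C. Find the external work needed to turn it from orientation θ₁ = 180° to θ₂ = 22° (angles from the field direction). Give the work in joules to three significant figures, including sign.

W ≈ -3.02×10⁻⁷ J

Dipole moment p = qd = (3.90×10⁻⁹ C)(0.00530 m) = 2.067×10⁻¹¹ C·m.
W_ext = ΔU = U(θ₂) − U(θ₁) = −pE cosθ₂ − (−pE cosθ₁) = pE(cosθ₁ − cosθ₂).
W = (2.067×10⁻¹¹)(7580)·(cos180° − cos22°) = (1.567×10⁻⁷)·(-1.9272) = -3.019×10⁻⁷ J.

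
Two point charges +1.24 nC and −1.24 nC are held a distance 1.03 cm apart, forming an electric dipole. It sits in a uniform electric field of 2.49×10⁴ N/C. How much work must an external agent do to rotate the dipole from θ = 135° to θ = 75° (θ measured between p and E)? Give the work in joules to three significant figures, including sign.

W ≈ -3.07×10⁻⁷ J

Dipole moment p = qd = (1.24×10⁻⁹ C)(0.0103 m) = 1.277×10⁻¹¹ C·m.
W_ext = ΔU = U(θ₂) − U(θ₁) = −pE cosθ₂ − (−pE cosθ₁) = pE(cosθ₁ − cosθ₂).
W = (1.277×10⁻¹¹)(2.49×10⁴)·(cos135° − cos75°) = (3.180×10⁻⁷)·(-0.9659) = -3.071×10⁻⁷ J.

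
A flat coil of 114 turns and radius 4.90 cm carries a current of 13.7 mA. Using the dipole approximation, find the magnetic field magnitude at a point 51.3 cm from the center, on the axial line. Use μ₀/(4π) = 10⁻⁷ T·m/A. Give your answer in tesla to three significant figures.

m = NIA = NIπa² = 114·(0.0137)·π·(0.0490)² = 0.01178 A·m².
On axis B = (μ₀/4π)·2m/r³.
B = 2·(10⁻⁷)·(0.01178) / (0.513)³ = 1.745×10⁻⁸ T.

B ≈ 1.75×10⁻⁸ T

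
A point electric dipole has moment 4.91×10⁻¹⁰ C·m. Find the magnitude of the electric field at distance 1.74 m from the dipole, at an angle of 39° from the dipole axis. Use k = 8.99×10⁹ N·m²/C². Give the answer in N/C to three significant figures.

At angle θ the dipole field magnitude is E = (kp/r³)·√(1 + 3cos²θ).
kp/r³ = (8.99×10⁹)(4.91×10⁻¹⁰) / (1.74)³ = 0.8379 N/C.
√(1 + 3cos²39°) = √(1 + 3·0.6040) = √2.8119 ≈ 1.6769.
E ≈ 0.8379 × 1.677 = 1.405 N/C.

E ≈ 1.41 N/C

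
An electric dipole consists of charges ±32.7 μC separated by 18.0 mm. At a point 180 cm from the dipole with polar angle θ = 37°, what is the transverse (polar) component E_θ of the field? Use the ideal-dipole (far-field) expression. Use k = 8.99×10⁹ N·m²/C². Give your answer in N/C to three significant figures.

Dipole moment p = qd = (3.27×10⁻⁵ C)(0.0180 m) = 5.886×10⁻⁷ C·m.
For a dipole, E_θ = (kp sinθ)/r³.
kp/r³ = (8.99×10⁹)(5.886×10⁻⁷)/(1.80)³ = 907.3 N/C.
E_θ = 907.3·sin37° = 546.0 N/C.

E_θ ≈ 546 N/C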